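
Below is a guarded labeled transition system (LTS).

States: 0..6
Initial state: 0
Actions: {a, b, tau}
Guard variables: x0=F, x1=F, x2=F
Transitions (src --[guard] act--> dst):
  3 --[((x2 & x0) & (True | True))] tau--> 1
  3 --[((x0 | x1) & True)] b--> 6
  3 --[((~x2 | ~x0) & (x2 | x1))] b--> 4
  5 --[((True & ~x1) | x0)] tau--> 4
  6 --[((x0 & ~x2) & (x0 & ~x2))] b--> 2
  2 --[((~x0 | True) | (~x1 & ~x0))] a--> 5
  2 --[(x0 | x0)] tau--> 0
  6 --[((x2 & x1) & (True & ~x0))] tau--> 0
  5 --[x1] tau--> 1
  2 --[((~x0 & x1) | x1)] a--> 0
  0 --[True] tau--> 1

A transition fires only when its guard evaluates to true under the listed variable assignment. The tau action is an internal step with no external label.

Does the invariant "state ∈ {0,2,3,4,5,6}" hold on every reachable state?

Answer: INVARIANT VIOLATED at state 1

Analysis:
Safe = {0,2,3,4,5,6}
Reachable = {0,1}
  0: ✓
  1: outside
witness against invariant: tau → 1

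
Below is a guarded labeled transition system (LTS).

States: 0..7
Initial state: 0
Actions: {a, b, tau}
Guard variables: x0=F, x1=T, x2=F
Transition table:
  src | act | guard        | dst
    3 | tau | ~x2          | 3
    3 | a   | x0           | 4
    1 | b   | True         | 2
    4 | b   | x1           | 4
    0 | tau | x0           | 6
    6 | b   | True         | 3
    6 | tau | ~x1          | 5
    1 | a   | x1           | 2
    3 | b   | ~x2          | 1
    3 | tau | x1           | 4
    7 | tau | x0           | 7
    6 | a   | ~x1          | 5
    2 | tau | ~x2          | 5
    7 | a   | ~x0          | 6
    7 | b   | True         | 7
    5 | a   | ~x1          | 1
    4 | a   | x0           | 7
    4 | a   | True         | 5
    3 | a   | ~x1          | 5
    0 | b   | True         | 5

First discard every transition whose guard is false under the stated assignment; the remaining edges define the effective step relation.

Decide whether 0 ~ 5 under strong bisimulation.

Compute ~ classes (split until stable):
  π0 = {{0,1,2,3,4,5,6,7}}
  π1 = {{0,6},{1,4,7},{2},{3},{5}}
  π2 = {{0},{1},{2},{3},{4},{5},{6},{7}}
Fixed point at round 3; 8 class(es).
class of 0: {0}; class of 5: {5}

Answer: NOT BISIMILAR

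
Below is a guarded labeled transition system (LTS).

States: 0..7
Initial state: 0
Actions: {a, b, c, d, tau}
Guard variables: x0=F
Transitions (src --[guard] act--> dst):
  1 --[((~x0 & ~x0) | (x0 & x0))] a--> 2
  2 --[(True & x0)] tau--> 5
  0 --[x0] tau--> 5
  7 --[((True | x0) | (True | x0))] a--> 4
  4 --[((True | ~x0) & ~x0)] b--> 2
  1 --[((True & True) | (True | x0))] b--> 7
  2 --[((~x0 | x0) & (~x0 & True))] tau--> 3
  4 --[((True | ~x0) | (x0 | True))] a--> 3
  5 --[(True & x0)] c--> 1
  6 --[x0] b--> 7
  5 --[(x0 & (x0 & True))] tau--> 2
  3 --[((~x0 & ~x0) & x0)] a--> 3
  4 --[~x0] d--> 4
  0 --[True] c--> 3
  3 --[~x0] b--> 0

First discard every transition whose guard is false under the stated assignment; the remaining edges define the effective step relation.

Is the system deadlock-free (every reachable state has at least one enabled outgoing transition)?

Reach set: {0,3}
  0: c→3  [1 out]
  3: b→0  [1 out]

Answer: DEADLOCK-FREE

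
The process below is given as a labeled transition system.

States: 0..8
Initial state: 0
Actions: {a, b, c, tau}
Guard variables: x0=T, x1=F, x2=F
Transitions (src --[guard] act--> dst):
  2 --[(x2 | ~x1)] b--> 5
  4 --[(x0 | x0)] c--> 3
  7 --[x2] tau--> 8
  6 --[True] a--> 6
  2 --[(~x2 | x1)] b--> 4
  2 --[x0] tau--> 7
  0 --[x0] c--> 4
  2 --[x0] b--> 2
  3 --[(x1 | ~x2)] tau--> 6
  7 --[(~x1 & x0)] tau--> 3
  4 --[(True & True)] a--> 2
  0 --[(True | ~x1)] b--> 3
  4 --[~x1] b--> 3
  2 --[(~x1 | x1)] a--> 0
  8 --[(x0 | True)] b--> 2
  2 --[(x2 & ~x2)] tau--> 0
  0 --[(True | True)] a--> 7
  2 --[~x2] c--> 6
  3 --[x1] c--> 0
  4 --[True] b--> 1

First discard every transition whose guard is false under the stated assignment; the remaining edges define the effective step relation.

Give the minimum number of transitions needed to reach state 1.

Answer: 2

Trace:
Breadth-first toward 1:
  L0 = {0}
  L1 = {3,4,7}
  L2 = {1,2,6}
first hit 1 at d=2 via c·b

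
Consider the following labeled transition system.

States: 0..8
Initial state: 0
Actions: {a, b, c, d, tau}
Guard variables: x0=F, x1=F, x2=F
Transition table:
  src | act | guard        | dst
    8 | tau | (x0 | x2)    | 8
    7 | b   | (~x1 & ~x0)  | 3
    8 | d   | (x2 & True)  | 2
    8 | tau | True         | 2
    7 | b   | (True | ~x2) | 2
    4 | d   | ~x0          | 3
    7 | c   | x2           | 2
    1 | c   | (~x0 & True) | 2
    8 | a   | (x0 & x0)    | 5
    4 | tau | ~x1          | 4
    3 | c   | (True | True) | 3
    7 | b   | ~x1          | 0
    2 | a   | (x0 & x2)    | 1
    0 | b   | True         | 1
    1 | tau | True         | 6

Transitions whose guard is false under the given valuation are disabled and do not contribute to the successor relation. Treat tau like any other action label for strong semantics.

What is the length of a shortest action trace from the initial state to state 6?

Layered search for 6:
  L0 = {0}
  L1 = {1}
  L2 = {2,6}
first hit 6 at d=2 via b·tau

Answer: 2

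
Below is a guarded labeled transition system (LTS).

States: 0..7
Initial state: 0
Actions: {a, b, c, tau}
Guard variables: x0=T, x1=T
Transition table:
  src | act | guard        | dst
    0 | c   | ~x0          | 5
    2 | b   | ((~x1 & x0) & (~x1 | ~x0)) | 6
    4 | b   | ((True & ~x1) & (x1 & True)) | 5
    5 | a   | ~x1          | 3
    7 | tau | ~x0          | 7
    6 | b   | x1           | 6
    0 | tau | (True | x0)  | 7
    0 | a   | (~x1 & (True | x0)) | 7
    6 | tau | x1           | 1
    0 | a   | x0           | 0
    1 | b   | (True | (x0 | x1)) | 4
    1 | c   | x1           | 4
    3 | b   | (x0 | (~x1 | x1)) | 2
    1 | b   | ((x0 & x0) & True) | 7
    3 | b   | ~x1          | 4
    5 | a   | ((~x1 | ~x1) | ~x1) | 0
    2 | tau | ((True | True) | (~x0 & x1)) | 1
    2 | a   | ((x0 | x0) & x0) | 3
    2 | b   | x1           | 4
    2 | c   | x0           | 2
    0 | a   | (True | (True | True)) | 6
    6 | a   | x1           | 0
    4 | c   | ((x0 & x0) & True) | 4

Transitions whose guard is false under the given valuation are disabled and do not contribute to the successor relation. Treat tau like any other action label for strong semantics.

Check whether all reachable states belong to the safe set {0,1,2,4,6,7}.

Answer: INVARIANT HOLDS

Analysis:
Safe = {0,1,2,4,6,7}
R = {0,1,4,6,7}
  0: safe
  1: safe
  4: safe
  6: safe
  7: safe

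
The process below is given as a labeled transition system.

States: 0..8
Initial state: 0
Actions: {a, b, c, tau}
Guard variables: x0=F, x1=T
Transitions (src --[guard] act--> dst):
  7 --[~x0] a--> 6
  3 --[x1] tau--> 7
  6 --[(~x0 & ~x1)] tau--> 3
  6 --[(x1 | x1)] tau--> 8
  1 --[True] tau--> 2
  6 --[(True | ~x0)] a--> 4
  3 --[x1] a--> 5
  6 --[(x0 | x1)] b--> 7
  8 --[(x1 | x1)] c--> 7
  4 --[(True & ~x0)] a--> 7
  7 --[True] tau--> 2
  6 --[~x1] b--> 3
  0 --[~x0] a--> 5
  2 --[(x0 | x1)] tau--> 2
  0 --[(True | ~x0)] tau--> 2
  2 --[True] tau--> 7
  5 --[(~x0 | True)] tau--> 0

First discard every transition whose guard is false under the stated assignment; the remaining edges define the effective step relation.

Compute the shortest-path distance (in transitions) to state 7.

Answer: 2

Analysis:
Breadth-first toward 7:
  depth 0: {0}
  depth 1: {2,5}
  depth 2: {7}
depth(7)=2, e.g. tau·tau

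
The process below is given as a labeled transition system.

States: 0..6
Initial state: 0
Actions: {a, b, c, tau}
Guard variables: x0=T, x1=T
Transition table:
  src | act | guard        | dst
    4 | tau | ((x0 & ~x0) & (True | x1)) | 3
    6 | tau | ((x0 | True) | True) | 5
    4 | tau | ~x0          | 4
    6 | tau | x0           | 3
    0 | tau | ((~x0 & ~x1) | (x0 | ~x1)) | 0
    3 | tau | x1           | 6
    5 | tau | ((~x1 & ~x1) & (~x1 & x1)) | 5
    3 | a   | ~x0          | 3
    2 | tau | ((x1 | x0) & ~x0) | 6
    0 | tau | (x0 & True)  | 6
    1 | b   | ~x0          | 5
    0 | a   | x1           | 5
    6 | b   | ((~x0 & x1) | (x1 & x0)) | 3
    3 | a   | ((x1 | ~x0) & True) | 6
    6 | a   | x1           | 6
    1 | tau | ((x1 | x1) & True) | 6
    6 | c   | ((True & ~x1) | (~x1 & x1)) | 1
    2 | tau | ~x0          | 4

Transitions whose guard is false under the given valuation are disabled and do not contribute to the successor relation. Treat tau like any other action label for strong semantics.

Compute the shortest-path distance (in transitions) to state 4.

Answer: UNREACHABLE

Working:
Breadth-first toward 4:
  Layer 0: {0}
  Layer 1: {5,6}
  Layer 2: {3}
4 never appears.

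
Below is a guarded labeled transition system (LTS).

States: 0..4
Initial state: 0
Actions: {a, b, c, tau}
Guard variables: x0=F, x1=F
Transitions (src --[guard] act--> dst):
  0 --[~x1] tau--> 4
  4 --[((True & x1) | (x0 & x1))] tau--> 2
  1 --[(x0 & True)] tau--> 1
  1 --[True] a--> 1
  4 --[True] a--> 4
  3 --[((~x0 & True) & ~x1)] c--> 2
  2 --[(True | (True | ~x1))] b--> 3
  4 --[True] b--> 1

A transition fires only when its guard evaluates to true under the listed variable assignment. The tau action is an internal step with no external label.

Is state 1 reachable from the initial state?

Answer: REACHABLE

Working:
After dropping false guards: 6 live edges.
Layer 0: {0}
Layer 1: {4}  now seen {0,4}
Layer 2: {1}  now seen {0,1,4}
Reachable = {0,1,4}
trace reaching 1: tau·b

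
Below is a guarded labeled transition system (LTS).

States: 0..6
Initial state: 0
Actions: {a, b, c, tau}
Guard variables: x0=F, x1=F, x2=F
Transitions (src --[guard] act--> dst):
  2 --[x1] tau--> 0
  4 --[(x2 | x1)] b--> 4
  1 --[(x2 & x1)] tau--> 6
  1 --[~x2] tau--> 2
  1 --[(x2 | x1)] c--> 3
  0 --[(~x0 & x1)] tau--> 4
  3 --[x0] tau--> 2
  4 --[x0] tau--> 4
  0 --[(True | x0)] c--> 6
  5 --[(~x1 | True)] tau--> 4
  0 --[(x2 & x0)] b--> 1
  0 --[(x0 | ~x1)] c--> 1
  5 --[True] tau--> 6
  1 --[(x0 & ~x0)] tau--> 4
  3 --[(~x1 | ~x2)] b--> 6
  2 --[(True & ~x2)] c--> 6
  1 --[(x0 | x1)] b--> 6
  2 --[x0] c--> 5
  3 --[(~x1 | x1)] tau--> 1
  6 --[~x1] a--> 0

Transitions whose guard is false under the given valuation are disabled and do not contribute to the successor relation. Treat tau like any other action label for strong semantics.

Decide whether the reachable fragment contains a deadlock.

Reachable = {0,1,2,6}
  0: c→1  c→6  [deg 2]
  1: tau→2  [deg 1]
  2: c→6  [deg 1]
  6: a→0  [deg 1]

Answer: DEADLOCK-FREE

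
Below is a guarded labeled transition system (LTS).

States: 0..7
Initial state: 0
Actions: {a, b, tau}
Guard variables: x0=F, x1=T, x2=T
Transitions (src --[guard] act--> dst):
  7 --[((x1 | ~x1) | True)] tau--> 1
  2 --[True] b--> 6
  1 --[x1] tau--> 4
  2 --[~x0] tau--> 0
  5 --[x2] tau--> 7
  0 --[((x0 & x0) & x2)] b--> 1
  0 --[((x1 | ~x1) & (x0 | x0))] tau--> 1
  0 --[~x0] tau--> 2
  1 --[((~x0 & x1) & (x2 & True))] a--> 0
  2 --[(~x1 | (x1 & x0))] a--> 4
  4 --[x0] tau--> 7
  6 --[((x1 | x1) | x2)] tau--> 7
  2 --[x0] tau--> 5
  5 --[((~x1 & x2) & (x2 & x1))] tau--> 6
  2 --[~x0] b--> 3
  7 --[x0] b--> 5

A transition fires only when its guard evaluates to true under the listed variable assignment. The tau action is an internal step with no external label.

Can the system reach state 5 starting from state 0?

Answer: UNREACHABLE

Trace:
9 transition(s) survive guard evaluation.
L0 = {0}
L1 = {2}  now seen {0,2}
L2 = {3,6}  now seen {0,2,3,6}
L3 = {7}  now seen {0,2,3,6,7}
L4 = {1}  now seen {0,1,2,3,6,7}
L5 = {4}  now seen {0,1,2,3,4,6,7}
Reach set: {0,1,2,3,4,6,7}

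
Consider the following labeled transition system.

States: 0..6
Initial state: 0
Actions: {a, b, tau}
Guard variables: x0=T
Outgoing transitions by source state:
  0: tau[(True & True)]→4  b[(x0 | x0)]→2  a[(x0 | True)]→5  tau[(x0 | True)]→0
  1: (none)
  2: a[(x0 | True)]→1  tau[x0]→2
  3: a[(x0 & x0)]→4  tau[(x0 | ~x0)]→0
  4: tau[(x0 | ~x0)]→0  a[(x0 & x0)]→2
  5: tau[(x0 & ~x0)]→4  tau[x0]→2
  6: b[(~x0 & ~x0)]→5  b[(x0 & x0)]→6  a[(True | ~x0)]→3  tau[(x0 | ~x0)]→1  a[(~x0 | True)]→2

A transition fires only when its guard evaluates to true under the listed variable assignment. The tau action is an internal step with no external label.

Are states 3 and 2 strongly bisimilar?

Answer: NOT BISIMILAR

Trace:
Compute ~ classes (split until stable):
  P[0] = {{0,1,2,3,4,5,6}}
  P[1] = {{0,6},{1},{2,3,4},{5}}
  P[2] = {{0},{1},{2},{3,4},{5},{6}}
  P[3] = {{0},{1},{2},{3},{4},{5},{6}}
7 equivalence class(es) (converged in 4)
class of 3: {3}; class of 2: {2}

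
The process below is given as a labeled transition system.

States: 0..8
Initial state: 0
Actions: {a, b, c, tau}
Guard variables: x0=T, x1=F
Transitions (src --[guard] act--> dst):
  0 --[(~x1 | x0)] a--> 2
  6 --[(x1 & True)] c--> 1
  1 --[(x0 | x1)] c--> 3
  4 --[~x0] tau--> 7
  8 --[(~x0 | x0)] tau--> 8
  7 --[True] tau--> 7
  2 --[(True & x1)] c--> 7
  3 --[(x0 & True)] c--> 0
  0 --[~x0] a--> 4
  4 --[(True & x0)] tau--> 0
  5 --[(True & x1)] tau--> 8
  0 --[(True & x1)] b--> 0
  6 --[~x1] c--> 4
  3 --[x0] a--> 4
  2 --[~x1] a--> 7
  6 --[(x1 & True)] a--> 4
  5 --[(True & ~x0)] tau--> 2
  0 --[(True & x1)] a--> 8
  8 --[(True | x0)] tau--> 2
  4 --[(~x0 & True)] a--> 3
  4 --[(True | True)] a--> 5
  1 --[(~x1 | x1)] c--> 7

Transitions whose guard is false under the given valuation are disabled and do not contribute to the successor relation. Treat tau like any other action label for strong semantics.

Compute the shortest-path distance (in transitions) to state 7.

BFS to 7:
  Layer 0: {0}
  Layer 1: {2}
  Layer 2: {7}
first hit 7 at d=2 via a·a

Answer: 2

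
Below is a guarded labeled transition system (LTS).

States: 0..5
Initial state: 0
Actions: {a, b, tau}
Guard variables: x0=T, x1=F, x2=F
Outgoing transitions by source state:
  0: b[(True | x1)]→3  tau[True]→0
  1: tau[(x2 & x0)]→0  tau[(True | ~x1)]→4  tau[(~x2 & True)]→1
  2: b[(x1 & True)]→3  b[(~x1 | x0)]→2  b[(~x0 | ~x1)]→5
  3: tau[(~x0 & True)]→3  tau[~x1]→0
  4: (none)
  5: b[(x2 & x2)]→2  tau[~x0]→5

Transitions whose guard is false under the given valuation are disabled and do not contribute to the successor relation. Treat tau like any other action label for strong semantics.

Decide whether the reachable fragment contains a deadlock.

Reachable = {0,3}
  0: b→3  tau→0  [2 out]
  3: tau→0  [1 out]

Answer: DEADLOCK-FREE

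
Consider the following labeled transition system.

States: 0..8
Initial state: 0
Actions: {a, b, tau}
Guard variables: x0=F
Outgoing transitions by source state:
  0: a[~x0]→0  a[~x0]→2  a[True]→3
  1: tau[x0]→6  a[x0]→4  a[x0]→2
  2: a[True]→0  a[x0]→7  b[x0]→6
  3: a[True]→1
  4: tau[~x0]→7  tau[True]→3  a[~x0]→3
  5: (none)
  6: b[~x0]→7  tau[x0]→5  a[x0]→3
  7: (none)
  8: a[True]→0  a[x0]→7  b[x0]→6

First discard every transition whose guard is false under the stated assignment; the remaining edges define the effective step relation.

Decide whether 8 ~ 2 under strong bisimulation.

Bisimulation quotient by refinement:
  P[0] = {{0,1,2,3,4,5,6,7,8}}
  P[1] = {{0,2,3,8},{1,5,7},{4},{6}}
  P[2] = {{0,2,8},{1,5,7},{3},{4},{6}}
  P[3] = {{0},{1,5,7},{2,8},{3},{4},{6}}
Fixed point at round 4; 6 class(es).
class of 8: {2,8}; class of 2: {2,8}

Answer: BISIMILAR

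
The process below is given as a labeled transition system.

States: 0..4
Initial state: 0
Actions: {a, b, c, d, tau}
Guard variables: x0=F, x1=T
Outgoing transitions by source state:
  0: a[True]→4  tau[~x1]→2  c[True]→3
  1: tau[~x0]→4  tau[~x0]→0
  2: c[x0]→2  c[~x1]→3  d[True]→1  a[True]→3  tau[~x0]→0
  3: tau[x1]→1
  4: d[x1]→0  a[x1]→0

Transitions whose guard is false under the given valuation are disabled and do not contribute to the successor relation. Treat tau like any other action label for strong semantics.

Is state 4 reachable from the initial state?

Guard filter leaves 10 enabled edge(s).
Layer 0: {0}
Layer 1: {3,4}  cumulative {0,3,4}
Layer 2: {1}  cumulative {0,1,3,4}
R = {0,1,3,4}
witness 4: a

Answer: REACHABLE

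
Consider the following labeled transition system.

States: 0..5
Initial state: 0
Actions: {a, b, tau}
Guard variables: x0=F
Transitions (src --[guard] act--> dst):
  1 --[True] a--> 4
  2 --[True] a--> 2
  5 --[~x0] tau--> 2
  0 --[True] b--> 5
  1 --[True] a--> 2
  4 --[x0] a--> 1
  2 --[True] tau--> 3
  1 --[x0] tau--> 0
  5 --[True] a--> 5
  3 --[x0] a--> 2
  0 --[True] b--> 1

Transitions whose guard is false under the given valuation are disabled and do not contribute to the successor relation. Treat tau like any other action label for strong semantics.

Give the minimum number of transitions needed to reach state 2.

Breadth-first toward 2:
  depth 0: {0}
  depth 1: {1,5}
  depth 2: {2,4}
2 enters at depth 2; path b·a

Answer: 2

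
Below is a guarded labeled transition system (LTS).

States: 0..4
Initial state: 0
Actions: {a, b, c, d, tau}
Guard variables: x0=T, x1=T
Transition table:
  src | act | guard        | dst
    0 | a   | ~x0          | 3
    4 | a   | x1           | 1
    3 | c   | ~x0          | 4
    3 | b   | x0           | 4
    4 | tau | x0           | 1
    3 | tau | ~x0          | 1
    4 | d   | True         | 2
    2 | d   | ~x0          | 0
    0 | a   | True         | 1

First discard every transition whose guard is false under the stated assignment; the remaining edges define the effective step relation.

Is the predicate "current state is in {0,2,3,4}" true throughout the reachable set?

Answer: INVARIANT VIOLATED at state 1

Working:
Safe = {0,2,3,4}
Reachable = {0,1}
  0: safe
  1: outside
reach 1 via a — violates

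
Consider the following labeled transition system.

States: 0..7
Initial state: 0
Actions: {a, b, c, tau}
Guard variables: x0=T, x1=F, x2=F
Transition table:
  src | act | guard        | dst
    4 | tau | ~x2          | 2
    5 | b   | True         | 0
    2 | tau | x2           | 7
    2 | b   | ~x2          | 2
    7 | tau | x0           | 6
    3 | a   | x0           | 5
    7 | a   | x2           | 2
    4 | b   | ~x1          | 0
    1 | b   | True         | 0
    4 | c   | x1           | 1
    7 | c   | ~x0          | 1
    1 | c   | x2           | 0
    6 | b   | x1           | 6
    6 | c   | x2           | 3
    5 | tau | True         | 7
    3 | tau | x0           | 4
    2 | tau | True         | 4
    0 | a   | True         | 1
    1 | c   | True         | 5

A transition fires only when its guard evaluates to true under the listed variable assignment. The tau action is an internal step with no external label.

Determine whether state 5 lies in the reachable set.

Answer: REACHABLE

Trace:
Guard filter leaves 12 enabled edge(s).
depth 0: {0}
depth 1: {1}  cumulative {0,1}
depth 2: {5}  cumulative {0,1,5}
depth 3: {7}  cumulative {0,1,5,7}
depth 4: {6}  cumulative {0,1,5,6,7}
R = {0,1,5,6,7}
trace reaching 5: a·c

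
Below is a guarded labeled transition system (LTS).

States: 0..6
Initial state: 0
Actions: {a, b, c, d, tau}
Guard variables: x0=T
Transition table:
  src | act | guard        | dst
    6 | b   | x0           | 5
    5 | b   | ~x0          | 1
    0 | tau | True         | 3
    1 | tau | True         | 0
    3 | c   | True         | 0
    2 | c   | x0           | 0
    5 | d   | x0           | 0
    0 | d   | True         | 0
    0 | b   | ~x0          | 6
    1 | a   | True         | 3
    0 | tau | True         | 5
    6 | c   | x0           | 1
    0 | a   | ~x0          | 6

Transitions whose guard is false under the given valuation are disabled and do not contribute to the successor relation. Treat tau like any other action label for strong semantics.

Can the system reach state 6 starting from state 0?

Answer: UNREACHABLE

Analysis:
After dropping false guards: 10 live edges.
L0 = {0}
L1 = {3,5}  now seen {0,3,5}
Reach set: {0,3,5}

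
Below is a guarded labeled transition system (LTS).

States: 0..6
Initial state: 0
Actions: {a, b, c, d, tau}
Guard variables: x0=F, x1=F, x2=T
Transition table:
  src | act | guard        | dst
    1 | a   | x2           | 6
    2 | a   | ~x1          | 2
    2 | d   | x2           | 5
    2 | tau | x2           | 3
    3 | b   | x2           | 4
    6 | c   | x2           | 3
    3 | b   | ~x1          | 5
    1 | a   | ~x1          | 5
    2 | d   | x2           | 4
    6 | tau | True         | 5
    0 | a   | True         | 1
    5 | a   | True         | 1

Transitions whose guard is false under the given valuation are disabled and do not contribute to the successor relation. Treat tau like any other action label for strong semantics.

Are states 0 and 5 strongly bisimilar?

Answer: BISIMILAR

Trace:
Refine partition for ~:
  P[0] = {{0,1,2,3,4,5,6}}
  P[1] = {{0,1,5},{2},{3},{4},{6}}
  P[2] = {{0,5},{1},{2},{3},{4},{6}}
6 equivalence class(es) (converged in 3)
[0]={0,5}  [5]={0,5}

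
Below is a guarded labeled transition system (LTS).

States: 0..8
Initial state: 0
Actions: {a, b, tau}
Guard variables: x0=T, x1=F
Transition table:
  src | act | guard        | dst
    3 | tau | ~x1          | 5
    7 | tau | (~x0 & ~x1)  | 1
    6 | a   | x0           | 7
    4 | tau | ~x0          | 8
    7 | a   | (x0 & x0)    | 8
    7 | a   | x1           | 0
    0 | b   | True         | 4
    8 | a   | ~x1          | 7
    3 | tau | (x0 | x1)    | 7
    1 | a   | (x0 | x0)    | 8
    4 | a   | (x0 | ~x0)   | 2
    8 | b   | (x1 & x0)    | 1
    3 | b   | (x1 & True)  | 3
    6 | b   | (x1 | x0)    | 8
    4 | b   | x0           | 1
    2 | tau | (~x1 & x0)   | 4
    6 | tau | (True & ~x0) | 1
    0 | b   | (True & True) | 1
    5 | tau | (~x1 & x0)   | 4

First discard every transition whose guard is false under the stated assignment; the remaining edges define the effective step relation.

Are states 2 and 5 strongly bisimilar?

Answer: BISIMILAR

Working:
Refine partition for ~:
  round 0: {{0,1,2,3,4,5,6,7,8}}
  round 1: {{0},{1,7,8},{2,3,5},{4,6}}
  round 2: {{0},{1,7,8},{2,5},{3},{4},{6}}
Fixed point at round 3; 6 class(es).
class of 2: {2,5}; class of 5: {2,5}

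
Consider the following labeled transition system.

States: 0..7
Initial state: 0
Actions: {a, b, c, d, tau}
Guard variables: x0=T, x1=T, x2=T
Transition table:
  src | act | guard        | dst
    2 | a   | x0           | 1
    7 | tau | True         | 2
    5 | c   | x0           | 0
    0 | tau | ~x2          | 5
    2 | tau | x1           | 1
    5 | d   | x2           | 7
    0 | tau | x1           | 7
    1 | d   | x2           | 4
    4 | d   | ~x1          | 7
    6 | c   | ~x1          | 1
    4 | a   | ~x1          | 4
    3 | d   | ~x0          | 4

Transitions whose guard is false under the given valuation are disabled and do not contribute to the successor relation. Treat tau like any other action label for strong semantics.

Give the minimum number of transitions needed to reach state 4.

Breadth-first toward 4:
  L0 = {0}
  L1 = {7}
  L2 = {2}
  L3 = {1}
  L4 = {4}
first hit 4 at d=4 via tau·tau·a·d

Answer: 4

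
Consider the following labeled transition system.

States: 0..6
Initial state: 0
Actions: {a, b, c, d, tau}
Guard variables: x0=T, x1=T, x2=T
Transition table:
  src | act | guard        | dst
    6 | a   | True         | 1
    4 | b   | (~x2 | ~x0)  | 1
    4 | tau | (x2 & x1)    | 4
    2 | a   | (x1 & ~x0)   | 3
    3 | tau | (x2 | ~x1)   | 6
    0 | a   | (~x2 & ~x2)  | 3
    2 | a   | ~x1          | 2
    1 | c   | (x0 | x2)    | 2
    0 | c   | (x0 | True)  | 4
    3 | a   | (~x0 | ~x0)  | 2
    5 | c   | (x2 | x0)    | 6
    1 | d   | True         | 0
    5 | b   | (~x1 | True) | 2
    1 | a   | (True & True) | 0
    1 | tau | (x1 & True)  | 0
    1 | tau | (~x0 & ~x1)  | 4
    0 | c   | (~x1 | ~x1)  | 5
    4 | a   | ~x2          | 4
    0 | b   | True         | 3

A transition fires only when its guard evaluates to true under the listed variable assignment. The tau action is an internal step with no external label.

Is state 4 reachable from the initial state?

After dropping false guards: 11 live edges.
depth 0: {0}
depth 1: {3,4}  total {0,3,4}
depth 2: {6}  total {0,3,4,6}
depth 3: {1}  total {0,1,3,4,6}
depth 4: {2}  total {0,1,2,3,4,6}
R = {0,1,2,3,4,6}
witness 4: c

Answer: REACHABLE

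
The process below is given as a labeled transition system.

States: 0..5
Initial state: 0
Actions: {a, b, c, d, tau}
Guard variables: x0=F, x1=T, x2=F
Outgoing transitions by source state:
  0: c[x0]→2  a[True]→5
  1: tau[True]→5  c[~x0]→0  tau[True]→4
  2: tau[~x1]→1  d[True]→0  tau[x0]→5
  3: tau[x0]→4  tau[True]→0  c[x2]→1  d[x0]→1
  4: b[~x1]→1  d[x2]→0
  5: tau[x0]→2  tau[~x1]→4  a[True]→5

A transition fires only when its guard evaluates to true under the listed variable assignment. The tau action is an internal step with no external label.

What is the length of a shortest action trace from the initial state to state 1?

Layered search for 1:
  L0 = {0}
  L1 = {5}
1 never appears.

Answer: UNREACHABLE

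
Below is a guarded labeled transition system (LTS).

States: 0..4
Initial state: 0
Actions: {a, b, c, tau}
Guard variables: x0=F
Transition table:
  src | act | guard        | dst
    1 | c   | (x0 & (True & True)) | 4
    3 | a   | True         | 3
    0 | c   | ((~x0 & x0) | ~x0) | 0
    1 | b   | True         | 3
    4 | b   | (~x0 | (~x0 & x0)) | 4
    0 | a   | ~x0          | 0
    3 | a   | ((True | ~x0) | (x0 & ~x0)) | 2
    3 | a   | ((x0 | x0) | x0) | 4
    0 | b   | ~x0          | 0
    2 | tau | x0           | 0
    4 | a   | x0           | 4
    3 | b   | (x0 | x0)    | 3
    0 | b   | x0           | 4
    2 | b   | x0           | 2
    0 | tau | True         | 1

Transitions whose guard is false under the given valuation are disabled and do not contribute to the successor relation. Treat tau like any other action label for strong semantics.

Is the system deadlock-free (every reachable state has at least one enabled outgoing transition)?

Reach set: {0,1,2,3}
  0: a→0  b→0  c→0  tau→1  [deg 4]
  1: b→3  [deg 1]
  2: ∅  [no exit]
  3: a→2  a→3  [deg 2]
Path to 2: tau·b·a

Answer: DEADLOCK at state 2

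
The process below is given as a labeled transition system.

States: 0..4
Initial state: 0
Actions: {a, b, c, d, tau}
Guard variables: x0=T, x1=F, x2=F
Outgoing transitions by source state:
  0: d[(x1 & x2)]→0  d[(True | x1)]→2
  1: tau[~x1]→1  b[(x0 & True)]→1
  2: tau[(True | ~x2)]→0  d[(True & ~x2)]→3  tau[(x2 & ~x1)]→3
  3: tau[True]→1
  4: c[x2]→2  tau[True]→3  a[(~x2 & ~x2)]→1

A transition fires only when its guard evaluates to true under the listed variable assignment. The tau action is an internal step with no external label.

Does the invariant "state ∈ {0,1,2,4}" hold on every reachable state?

Answer: INVARIANT VIOLATED at state 3

Analysis:
Allowed set {0,1,2,4}
Reachable = {0,1,2,3}
  0: ✓
  1: ✓
  2: ✓
  3: outside
counterexample path to 3: d·d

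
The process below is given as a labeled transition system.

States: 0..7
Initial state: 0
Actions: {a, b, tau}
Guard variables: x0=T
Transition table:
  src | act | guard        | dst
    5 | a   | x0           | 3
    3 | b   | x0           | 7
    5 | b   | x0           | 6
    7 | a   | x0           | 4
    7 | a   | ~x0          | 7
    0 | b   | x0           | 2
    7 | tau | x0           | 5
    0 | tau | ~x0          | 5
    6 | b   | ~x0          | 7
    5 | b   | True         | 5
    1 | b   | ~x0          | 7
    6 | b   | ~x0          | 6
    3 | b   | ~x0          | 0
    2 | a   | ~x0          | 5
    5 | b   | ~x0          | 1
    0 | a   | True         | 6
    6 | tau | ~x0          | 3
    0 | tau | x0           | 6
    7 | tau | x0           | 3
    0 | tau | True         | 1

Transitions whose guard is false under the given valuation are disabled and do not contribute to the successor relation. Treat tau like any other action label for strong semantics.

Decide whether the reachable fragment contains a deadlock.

Answer: DEADLOCK at state 1

Analysis:
Reach set: {0,1,2,6}
  0: a→6  b→2  tau→1  tau→6  [4 exit(s)]
  1: ∅  [deadlock]
  2: ∅  [deadlock]
  6: ∅  [deadlock]
trace reaching 1: tau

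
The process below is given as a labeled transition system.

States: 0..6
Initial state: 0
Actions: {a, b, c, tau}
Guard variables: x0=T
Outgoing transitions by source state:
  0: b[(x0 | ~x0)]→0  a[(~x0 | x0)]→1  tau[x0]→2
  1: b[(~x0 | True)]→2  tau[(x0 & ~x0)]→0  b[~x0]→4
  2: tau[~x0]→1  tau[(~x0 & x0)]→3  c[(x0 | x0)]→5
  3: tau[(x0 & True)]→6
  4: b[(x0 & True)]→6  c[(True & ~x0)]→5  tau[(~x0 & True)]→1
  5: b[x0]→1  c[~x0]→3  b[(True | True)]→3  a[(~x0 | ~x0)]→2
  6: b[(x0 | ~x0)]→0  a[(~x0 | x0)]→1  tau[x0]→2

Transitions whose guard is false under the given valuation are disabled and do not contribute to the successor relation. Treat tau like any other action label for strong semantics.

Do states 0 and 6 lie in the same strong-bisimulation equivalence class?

Answer: BISIMILAR

Working:
Refine partition for ~:
  round 0: {{0,1,2,3,4,5,6}}
  round 1: {{0,6},{1,4,5},{2},{3}}
  round 2: {{0,6},{1},{2},{3},{4},{5}}
6 equivalence class(es) (converged in 3)
0∈{0,6}, 6∈{0,6}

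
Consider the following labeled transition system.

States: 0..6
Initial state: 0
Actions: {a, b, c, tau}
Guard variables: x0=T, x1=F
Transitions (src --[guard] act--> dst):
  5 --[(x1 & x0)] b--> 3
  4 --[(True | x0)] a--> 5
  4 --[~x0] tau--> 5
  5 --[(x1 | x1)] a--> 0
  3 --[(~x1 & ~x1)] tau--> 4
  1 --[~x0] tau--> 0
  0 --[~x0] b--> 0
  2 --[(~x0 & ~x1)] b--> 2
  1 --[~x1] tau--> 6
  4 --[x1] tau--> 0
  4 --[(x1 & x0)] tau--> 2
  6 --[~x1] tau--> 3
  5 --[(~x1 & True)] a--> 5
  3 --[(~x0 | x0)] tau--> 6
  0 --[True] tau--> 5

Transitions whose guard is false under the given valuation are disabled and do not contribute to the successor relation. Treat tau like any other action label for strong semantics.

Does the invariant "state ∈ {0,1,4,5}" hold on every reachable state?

Answer: INVARIANT HOLDS

Analysis:
Allowed set {0,1,4,5}
R = {0,5}
  0: ok
  5: ok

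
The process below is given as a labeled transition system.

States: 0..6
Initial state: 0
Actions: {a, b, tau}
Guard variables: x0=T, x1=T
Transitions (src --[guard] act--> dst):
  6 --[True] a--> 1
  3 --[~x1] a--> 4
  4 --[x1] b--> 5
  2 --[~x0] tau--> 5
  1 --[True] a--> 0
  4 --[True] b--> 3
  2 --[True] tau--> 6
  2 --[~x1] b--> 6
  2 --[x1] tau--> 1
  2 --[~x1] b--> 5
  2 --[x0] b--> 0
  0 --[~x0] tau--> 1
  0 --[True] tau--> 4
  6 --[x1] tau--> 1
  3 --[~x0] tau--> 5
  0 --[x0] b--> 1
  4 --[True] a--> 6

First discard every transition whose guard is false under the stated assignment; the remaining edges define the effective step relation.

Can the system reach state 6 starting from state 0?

Answer: REACHABLE

Analysis:
Guard filter leaves 11 enabled edge(s).
L0 = {0}
L1 = {1,4}  total {0,1,4}
L2 = {3,5,6}  total {0,1,3,4,5,6}
Reach set: {0,1,3,4,5,6}
witness 6: tau·a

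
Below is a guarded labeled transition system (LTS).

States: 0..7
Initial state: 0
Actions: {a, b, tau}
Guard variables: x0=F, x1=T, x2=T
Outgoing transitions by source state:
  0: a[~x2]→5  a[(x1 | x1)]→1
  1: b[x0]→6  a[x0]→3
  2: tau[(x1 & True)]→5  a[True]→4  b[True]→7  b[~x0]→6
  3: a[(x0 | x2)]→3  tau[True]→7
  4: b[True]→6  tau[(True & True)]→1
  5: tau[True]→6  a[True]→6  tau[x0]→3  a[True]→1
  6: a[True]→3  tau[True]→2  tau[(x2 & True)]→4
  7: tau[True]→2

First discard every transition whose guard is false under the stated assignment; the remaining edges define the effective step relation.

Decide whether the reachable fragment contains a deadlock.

Reach set: {0,1}
  0: a→1  [1 exit(s)]
  1: ∅  [no exit]
trace reaching 1: a

Answer: DEADLOCK at state 1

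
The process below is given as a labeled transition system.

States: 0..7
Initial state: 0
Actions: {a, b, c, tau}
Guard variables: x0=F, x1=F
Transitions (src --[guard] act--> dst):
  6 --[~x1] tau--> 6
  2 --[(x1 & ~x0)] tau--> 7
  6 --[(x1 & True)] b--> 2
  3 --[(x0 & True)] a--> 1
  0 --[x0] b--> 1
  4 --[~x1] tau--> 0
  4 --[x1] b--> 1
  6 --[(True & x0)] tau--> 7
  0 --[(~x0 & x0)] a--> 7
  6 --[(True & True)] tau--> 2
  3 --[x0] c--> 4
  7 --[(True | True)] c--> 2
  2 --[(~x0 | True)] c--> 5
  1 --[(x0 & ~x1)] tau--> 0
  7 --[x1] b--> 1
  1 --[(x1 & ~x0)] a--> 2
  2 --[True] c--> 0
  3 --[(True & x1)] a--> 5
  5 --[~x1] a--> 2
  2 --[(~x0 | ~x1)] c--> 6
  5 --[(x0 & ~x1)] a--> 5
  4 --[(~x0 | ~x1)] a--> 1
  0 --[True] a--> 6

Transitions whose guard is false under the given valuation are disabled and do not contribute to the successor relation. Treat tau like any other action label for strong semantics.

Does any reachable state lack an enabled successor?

Reach set: {0,2,5,6}
  0: a→6  [deg 1]
  2: c→0  c→5  c→6  [deg 3]
  5: a→2  [deg 1]
  6: tau→2  tau→6  [deg 2]

Answer: DEADLOCK-FREE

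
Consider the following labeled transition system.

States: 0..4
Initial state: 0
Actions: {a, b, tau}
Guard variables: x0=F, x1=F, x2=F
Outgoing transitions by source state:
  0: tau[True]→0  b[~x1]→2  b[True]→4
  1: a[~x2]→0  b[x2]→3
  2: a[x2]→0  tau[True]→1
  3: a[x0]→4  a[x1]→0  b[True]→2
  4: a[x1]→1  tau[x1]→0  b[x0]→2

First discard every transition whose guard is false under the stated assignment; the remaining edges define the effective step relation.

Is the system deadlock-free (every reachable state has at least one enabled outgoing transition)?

Answer: DEADLOCK at state 4

Working:
Reach set: {0,1,2,4}
  0: b→2  b→4  tau→0  [3 exit(s)]
  1: a→0  [1 exit(s)]
  2: tau→1  [1 exit(s)]
  4: ∅  [deadlock]
witness 4: b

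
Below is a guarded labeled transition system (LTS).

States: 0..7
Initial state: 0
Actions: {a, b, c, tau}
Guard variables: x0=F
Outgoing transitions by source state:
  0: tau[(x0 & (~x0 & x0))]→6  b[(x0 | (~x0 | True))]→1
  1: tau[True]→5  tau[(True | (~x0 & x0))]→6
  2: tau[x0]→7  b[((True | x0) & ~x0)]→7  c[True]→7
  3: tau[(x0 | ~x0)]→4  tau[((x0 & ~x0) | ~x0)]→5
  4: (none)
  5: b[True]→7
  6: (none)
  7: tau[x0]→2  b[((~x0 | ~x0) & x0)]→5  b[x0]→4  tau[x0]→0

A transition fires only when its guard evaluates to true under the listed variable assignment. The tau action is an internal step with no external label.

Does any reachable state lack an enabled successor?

Reach set: {0,1,5,6,7}
  0: b→1  [deg 1]
  1: tau→5  tau→6  [deg 2]
  5: b→7  [deg 1]
  6: ∅  [deadlock]
  7: ∅  [deadlock]
witness 6: b·tau

Answer: DEADLOCK at state 6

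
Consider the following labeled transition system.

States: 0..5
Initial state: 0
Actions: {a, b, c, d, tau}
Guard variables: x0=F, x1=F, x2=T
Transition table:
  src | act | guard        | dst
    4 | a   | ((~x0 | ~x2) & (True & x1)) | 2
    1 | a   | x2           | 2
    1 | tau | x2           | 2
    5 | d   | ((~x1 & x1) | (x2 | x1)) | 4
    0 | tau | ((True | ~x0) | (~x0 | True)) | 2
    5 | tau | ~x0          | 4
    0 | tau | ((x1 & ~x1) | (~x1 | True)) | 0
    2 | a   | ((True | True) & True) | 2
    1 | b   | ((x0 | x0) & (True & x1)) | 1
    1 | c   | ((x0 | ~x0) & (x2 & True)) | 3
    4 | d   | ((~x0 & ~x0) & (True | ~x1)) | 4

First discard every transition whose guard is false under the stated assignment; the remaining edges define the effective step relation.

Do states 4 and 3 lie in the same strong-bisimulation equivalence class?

Compute ~ classes (split until stable):
  round 0: {{0,1,2,3,4,5}}
  round 1: {{0},{1},{2},{3},{4},{5}}
Fixed point at round 2; 6 class(es).
4∈{4}, 3∈{3}

Answer: NOT BISIMILAR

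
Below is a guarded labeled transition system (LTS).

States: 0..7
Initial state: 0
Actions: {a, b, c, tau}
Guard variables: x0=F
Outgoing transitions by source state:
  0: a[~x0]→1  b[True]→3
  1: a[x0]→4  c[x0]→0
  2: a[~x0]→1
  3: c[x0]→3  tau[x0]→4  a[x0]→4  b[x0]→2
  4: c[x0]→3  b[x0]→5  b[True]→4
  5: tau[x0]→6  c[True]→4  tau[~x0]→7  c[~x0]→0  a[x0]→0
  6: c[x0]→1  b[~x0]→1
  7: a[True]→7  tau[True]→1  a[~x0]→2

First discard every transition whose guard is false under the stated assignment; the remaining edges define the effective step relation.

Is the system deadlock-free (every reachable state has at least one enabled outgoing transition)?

Answer: DEADLOCK at state 1

Analysis:
R = {0,1,3}
  0: a→1  b→3  [2 exit(s)]
  1: ∅  [no exit]
  3: ∅  [no exit]
trace reaching 1: a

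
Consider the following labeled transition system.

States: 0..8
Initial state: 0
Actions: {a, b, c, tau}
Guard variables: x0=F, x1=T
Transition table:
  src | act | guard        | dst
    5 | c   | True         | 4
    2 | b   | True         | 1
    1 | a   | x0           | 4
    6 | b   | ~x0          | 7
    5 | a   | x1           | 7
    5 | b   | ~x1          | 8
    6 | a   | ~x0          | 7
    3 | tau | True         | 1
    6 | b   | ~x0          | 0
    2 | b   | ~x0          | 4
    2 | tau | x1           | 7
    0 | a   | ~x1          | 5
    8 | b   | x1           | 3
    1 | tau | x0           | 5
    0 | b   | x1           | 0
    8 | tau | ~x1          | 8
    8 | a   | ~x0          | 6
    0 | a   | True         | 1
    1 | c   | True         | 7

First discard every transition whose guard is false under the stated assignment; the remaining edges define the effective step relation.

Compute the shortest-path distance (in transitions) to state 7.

Answer: 2

Working:
Breadth-first toward 7:
  L0 = {0}
  L1 = {1}
  L2 = {7}
7 enters at depth 2; path a·c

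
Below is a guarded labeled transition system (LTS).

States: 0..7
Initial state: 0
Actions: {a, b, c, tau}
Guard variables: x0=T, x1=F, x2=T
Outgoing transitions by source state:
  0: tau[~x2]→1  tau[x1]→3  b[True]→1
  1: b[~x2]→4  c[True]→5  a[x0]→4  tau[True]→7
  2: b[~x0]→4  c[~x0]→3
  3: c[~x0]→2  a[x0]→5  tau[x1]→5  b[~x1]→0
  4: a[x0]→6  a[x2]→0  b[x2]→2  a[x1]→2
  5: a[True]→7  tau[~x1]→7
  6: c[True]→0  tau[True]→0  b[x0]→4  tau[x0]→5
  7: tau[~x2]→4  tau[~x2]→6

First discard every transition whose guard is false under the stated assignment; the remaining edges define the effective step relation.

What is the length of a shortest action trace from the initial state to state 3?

Answer: UNREACHABLE

Analysis:
Layered search for 3:
  Layer 0: {0}
  Layer 1: {1}
  Layer 2: {4,5,7}
  Layer 3: {2,6}
3 never appears.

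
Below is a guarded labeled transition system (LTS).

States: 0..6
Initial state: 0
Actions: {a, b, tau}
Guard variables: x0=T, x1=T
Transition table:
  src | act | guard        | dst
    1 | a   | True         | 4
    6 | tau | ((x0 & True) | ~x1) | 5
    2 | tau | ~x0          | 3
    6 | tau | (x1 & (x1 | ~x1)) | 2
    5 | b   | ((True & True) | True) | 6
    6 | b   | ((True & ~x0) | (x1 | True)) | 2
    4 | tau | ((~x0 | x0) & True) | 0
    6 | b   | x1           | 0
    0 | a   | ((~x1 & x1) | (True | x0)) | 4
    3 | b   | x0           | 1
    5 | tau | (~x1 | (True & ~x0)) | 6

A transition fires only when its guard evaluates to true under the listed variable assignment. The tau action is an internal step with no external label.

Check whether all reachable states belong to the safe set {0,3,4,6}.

Inv-set: {0,3,4,6}
Reach set: {0,4}
  0: safe
  4: safe

Answer: INVARIANT HOLDS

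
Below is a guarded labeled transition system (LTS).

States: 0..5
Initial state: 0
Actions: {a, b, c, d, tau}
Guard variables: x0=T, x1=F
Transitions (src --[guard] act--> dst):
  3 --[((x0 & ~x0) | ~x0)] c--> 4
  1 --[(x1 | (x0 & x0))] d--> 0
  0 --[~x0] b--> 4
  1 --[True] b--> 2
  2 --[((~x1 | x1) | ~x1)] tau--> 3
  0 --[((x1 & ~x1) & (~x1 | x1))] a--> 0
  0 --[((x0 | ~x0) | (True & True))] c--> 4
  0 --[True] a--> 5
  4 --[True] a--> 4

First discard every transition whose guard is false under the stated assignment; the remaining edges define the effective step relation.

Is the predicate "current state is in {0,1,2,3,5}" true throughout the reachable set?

Inv-set: {0,1,2,3,5}
R = {0,4,5}
  0: ok
  4: outside
  5: ok
witness against invariant: c → 4

Answer: INVARIANT VIOLATED at state 4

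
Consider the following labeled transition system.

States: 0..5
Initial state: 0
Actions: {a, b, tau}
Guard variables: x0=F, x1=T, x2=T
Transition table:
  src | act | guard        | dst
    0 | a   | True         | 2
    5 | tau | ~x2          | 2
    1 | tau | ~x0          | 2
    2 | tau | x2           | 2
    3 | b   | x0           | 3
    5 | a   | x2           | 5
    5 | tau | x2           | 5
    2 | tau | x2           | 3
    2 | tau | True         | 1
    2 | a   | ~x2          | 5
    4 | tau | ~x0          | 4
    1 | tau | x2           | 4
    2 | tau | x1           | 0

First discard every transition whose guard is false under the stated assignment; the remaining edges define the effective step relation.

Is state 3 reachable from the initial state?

Answer: REACHABLE

Analysis:
Guard filter leaves 10 enabled edge(s).
Layer 0: {0}
Layer 1: {2}  cumulative {0,2}
Layer 2: {1,3}  cumulative {0,1,2,3}
Layer 3: {4}  cumulative {0,1,2,3,4}
Reach set: {0,1,2,3,4}
trace reaching 3: a·tau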